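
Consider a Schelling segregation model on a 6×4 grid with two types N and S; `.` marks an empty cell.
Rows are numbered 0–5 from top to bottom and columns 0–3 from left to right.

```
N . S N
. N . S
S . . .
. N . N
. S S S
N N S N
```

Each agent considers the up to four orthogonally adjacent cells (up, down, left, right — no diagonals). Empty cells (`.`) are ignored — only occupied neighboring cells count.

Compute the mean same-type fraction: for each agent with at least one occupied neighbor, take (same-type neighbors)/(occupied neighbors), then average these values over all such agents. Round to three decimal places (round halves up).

0.278

(0,0)N — no occupied neighbors
(0,2)S 0/1
(0,3)N 0/2
(1,1)N — no occupied neighbors
(1,3)S 0/1
(2,0)S — no occupied neighbors
(3,1)N 0/1
(3,3)N 0/1
(4,1)S 1/3
(4,2)S 3/3
(4,3)S 1/3
(5,0)N 1/1
(5,1)N 1/3
(5,2)S 1/3
(5,3)N 0/2
Sum over 12 agents: 0/1 + 0/2 + 0/1 + 0/1 + 0/1 + 1/3 + 3/3 + 1/3 + 1/1 + 1/3 + 1/3 + 0/2 = 10/3; mean = 10/3 ÷ 12 = 5/18 = 0.277777… → 0.278.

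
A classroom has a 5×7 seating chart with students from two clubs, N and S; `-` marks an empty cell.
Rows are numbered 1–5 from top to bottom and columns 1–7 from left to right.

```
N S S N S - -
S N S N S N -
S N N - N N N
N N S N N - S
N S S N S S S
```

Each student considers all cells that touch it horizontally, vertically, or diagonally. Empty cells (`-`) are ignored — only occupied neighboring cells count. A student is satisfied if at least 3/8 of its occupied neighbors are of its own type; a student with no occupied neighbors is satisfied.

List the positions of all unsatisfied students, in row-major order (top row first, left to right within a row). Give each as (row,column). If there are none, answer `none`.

(1,1), (1,4), (1,5), (2,3), (2,5), (3,1), (4,3), (5,5)

(1,1)N 1/3 not
(1,2)S 3/5 satisfied
(1,3)S 2/5 satisfied
(1,4)N 1/5 not
(1,5)S 1/4 not
(2,1)S 2/5 satisfied
(2,2)N 3/8 satisfied
(2,3)S 2/7 not
(2,4)N 3/7 satisfied
(2,5)S 1/6 not
(2,6)N 3/5 satisfied
(3,1)S 1/5 not
(3,2)N 4/8 satisfied
(3,3)N 5/7 satisfied
(3,5)N 5/6 satisfied
(3,6)N 4/6 satisfied
(3,7)N 2/3 satisfied
(4,1)N 3/5 satisfied
(4,2)N 4/8 satisfied
(4,3)S 2/7 not
(4,4)N 4/7 satisfied
(4,5)N 4/6 satisfied
(4,7)S 2/4 satisfied
(5,1)N 2/3 satisfied
(5,2)S 2/5 satisfied
(5,3)S 2/5 satisfied
(5,4)N 2/5 satisfied
(5,5)S 1/4 not
(5,6)S 3/4 satisfied
(5,7)S 2/2 satisfied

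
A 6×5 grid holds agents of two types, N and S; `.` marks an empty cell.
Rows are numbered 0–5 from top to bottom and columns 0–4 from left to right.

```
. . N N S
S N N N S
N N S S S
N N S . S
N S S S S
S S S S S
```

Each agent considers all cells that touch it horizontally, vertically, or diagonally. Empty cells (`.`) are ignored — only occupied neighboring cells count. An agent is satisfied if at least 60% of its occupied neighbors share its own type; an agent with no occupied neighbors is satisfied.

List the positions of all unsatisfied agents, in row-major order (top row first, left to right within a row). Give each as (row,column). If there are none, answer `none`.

(0,2)N 4/4 ✓
(0,3)N 3/5 ✓
(0,4)S 1/3 ✗
(1,0)S 0/3 ✗
(1,1)N 4/6 ✓
(1,2)N 5/7 ✓
(1,3)N 3/8 ✗
(1,4)S 3/5 ✓
(2,0)N 4/5 ✓
(2,1)N 5/8 ✓
(2,2)S 2/7 ✗
(2,3)S 5/7 ✓
(2,4)S 3/4 ✓
(3,0)N 4/5 ✓
(3,1)N 4/8 ✗
(3,2)S 5/7 ✓
(3,4)S 4/4 ✓
(4,0)N 2/5 ✗
(4,1)S 5/8 ✓
(4,2)S 6/7 ✓
(4,3)S 7/7 ✓
(4,4)S 4/4 ✓
(5,0)S 2/3 ✓
(5,1)S 4/5 ✓
(5,2)S 5/5 ✓
(5,3)S 5/5 ✓
(5,4)S 3/3 ✓

(0,4), (1,0), (1,3), (2,2), (3,1), (4,0)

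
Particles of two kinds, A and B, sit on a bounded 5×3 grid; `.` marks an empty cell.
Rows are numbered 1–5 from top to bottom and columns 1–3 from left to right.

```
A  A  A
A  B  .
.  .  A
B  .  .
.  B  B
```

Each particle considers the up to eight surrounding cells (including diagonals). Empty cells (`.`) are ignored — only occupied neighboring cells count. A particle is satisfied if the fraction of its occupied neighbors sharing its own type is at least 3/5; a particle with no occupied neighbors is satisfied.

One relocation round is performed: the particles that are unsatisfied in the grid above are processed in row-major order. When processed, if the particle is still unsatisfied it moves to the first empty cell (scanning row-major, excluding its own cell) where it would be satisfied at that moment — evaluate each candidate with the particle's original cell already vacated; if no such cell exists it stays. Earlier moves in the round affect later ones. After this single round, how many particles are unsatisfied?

Initially unsatisfied (in order): (1,3), (2,2), (3,3).
  (1,3) → (2,3).
  (2,2) → (4,2).
  (3,3) → (1,3).
Resulting grid:
A A A
A . A
. . .
B B .
. B B
All satisfied now.

0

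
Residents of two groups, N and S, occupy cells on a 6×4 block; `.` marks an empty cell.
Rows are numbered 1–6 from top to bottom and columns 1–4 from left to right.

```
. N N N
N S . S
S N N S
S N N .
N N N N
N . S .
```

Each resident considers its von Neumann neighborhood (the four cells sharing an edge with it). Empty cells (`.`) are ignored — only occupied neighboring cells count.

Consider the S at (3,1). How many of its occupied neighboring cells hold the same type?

1

Occupied neighbors of (3,1): (2,1)=N, (4,1)=S, (3,2)=N.
Same type (S): 1 of 3.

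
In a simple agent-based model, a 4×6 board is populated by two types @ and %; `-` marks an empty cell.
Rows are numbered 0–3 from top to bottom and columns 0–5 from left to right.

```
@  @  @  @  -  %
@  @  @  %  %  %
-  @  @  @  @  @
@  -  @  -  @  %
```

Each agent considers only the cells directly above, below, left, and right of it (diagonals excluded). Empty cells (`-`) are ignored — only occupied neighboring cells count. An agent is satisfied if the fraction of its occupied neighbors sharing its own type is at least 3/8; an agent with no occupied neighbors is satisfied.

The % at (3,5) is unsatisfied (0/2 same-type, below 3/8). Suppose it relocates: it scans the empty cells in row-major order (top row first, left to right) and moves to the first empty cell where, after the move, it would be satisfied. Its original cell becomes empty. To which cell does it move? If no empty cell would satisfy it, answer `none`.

Vacating (3,5). Empty cells in order:
  (0,4): 2/3 same-type → satisfied — stop here.

(0,4)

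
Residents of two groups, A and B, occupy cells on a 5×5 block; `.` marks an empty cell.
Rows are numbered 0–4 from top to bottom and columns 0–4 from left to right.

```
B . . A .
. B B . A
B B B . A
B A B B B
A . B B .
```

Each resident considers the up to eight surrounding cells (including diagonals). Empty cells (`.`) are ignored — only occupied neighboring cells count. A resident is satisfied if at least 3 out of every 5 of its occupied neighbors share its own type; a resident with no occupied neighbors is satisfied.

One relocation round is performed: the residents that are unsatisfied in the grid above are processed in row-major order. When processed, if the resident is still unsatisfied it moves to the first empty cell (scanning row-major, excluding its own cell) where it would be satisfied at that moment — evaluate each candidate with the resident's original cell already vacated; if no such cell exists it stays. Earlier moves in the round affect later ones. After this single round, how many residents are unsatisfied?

0

Initially unsatisfied (in order): (0,3), (2,4), (3,0), (3,1), (4,0).
  (0,3) → (0,4).
  (2,4) → (0,3).
  (3,0) → (0,1).
  (3,1) → (1,3).
  (4,0): now satisfied by earlier moves; stays.
Resulting grid:
B B . A A
. B B A A
B B B . .
. . B B B
A . B B .
All satisfied now.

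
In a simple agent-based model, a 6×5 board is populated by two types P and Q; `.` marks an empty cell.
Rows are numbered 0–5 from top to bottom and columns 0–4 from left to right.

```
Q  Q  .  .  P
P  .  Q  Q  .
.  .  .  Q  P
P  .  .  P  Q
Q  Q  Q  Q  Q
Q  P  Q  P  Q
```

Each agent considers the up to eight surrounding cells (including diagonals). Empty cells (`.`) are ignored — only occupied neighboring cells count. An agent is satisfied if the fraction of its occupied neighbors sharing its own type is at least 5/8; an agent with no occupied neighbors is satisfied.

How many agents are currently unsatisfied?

15

(0,0)Q 1/2 not
(0,1)Q 2/3 satisfied
(0,4)P 0/1 not
(1,0)P 0/2 not
(1,2)Q 3/3 satisfied
(1,3)Q 2/4 not
(2,3)Q 3/5 not
(2,4)P 1/4 not
(3,0)P 0/2 not
(3,3)P 1/6 not
(3,4)Q 3/5 not
(4,0)Q 2/4 not
(4,1)Q 4/6 satisfied
(4,2)Q 3/6 not
(4,3)Q 5/7 satisfied
(4,4)Q 3/5 not
(5,0)Q 2/3 satisfied
(5,1)P 0/5 not
(5,2)Q 3/5 not
(5,3)P 0/5 not
(5,4)Q 2/3 satisfied
Unsatisfied: (0,0), (0,4), (1,0), (1,3), (2,3), (2,4), (3,0), (3,3), (3,4), (4,0), (4,2), (4,4), (5,1), (5,2), (5,3) — 15 in total.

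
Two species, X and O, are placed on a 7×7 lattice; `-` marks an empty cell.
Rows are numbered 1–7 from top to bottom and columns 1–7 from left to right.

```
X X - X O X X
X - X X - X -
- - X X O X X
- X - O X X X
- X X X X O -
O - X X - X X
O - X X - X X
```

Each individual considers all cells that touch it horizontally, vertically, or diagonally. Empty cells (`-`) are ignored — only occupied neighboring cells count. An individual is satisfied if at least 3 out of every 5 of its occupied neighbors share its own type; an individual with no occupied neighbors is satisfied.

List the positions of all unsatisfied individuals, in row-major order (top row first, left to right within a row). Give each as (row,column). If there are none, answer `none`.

Row 1: (1,1)X 2/2 satisfied · (1,2)X 3/3 satisfied · (1,4)X 2/3 satisfied · (1,5)O 0/4 not · (1,6)X 2/3 satisfied · (1,7)X 2/2 satisfied
Row 2: (2,1)X 2/2 satisfied · (2,3)X 5/5 satisfied · (2,4)X 4/6 satisfied · (2,6)X 4/6 satisfied
Row 3: (3,3)X 4/5 satisfied · (3,4)X 4/6 satisfied · (3,5)O 1/7 not · (3,6)X 5/6 satisfied · (3,7)X 4/4 satisfied
Row 4: (4,2)X 3/3 satisfied · (4,4)O 1/7 not · (4,5)X 5/8 satisfied · (4,6)X 5/7 satisfied · (4,7)X 3/4 satisfied
Row 5: (5,2)X 3/4 satisfied · (5,3)X 5/6 satisfied · (5,4)X 5/6 satisfied · (5,5)X 5/7 satisfied · (5,6)O 0/6 not
Row 6: (6,1)O 1/2 not · (6,3)X 6/6 satisfied · (6,4)X 6/6 satisfied · (6,6)X 4/5 satisfied · (6,7)X 3/4 satisfied
Row 7: (7,1)O 1/1 satisfied · (7,3)X 3/3 satisfied · (7,4)X 3/3 satisfied · (7,6)X 3/3 satisfied · (7,7)X 3/3 satisfied

(1,5), (3,5), (4,4), (5,6), (6,1)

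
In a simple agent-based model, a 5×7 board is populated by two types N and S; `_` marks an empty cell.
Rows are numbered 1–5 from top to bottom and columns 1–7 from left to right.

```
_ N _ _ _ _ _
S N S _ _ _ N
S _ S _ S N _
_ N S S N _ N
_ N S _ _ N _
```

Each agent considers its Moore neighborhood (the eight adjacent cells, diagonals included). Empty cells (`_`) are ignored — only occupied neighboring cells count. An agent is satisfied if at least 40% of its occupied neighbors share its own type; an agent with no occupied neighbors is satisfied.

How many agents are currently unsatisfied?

Row 1: (1,2)N 1/3 ✗
Row 2: (2,1)S 1/3 ✗ · (2,2)N 1/5 ✗ · (2,3)S 1/3 ✗ · (2,7)N 1/1 ✓
Row 3: (3,1)S 1/3 ✗ · (3,3)S 3/5 ✓ · (3,5)S 1/3 ✗ · (3,6)N 3/4 ✓
Row 4: (4,2)N 1/5 ✗ · (4,3)S 3/5 ✓ · (4,4)S 4/5 ✓ · (4,5)N 2/4 ✓ · (4,7)N 2/2 ✓
Row 5: (5,2)N 1/3 ✗ · (5,3)S 2/4 ✓ · (5,6)N 2/2 ✓
Unsatisfied: (1,2), (2,1), (2,2), (2,3), (3,1), (3,5), (4,2), (5,2) — 8 in total.

8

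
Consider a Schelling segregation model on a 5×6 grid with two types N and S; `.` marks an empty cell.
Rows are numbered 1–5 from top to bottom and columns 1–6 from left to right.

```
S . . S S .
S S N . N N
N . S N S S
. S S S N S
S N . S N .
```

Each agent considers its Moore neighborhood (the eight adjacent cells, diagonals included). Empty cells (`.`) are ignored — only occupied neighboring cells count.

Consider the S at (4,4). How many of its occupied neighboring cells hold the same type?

Occupied neighbors of (4,4): (3,3)=S, (3,4)=N, (3,5)=S, (4,3)=S, (4,5)=N, (5,4)=S, (5,5)=N.
Same type (S): 4 of 7.

4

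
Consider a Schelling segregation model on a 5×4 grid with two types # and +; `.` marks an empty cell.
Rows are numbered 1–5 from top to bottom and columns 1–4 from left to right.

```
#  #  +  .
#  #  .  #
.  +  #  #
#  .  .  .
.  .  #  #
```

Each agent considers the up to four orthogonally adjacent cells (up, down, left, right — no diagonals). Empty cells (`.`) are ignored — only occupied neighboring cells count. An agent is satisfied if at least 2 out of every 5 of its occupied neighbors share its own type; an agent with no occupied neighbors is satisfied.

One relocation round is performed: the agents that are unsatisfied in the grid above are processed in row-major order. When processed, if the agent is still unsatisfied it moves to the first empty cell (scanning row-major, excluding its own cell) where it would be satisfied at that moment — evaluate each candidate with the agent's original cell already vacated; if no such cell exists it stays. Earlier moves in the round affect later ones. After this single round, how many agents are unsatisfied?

Initially unsatisfied (in order): (1,3), (3,2).
  (1,3) → (4,2).
  (3,2) → (5,2).
Resulting grid:
# # . .
# # . #
. . # #
# + . .
. + # #
Unsatisfied now: (4,1).

1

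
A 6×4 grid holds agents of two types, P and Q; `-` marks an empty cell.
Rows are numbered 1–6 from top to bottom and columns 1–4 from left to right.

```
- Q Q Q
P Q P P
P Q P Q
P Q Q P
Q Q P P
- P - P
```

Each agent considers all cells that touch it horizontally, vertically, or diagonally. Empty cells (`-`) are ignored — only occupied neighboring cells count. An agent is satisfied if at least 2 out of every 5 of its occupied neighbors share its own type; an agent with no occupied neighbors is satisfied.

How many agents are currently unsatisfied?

8

Row 1: (1,2)Q 2/4 satisfied · (1,3)Q 3/5 satisfied · (1,4)Q 1/3 not
Row 2: (2,1)P 1/4 not · (2,2)Q 3/7 satisfied · (2,3)P 2/8 not · (2,4)P 2/5 satisfied
Row 3: (3,1)P 2/5 satisfied · (3,2)Q 3/8 not · (3,3)P 3/8 not · (3,4)Q 1/5 not
Row 4: (4,1)P 1/5 not · (4,2)Q 4/8 satisfied · (4,3)Q 4/8 satisfied · (4,4)P 3/5 satisfied
Row 5: (5,1)Q 2/4 satisfied · (5,2)Q 3/6 satisfied · (5,3)P 4/7 satisfied · (5,4)P 3/4 satisfied
Row 6: (6,2)P 1/3 not · (6,4)P 2/2 satisfied
Unsatisfied: (1,4), (2,1), (2,3), (3,2), (3,3), (3,4), (4,1), (6,2) — 8 in total.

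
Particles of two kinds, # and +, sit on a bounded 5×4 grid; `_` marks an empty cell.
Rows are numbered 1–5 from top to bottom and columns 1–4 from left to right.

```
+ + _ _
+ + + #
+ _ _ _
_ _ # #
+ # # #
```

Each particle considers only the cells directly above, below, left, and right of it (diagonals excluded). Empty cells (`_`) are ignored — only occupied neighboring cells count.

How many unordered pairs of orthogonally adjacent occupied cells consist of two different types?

Scan each occupied cell's neighbors to the right and below so each pair is counted once.
From row 1: 0 unlike of 3 pairs (running 0/3).
From row 2: 1 unlike of 4 pairs (running 1/7).
From row 4: 0 unlike of 3 pairs (running 1/10).
From row 5: 1 unlike of 3 pairs (running 2/13).
Total adjacent occupied pairs: 13; unlike-type pairs: 2.

2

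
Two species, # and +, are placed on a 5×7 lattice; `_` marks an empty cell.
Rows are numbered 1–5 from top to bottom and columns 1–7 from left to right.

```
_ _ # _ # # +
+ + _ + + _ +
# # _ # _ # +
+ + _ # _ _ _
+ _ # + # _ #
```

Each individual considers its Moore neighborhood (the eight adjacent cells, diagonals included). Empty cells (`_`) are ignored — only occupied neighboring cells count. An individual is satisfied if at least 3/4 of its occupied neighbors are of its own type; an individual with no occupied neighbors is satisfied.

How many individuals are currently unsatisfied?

Row 1: (1,3)# 0/2 unhappy · (1,5)# 1/3 unhappy · (1,6)# 1/4 unhappy · (1,7)+ 1/2 unhappy
Row 2: (2,1)+ 1/3 unhappy · (2,2)+ 1/4 unhappy · (2,4)+ 1/4 unhappy · (2,5)+ 1/5 unhappy · (2,7)+ 2/4 unhappy
Row 3: (3,1)# 1/5 unhappy · (3,2)# 1/5 unhappy · (3,4)# 1/3 unhappy · (3,6)# 0/3 unhappy · (3,7)+ 1/2 unhappy
Row 4: (4,1)+ 2/4 unhappy · (4,2)+ 2/5 unhappy · (4,4)# 3/4 ok
Row 5: (5,1)+ 2/2 ok · (5,3)# 1/3 unhappy · (5,4)+ 0/3 unhappy · (5,5)# 1/2 unhappy · (5,7)# 0/0 ok
Unsatisfied: (1,3), (1,5), (1,6), (1,7), (2,1), (2,2), (2,4), (2,5), (2,7), (3,1), (3,2), (3,4), (3,6), (3,7), (4,1), (4,2), (5,3), (5,4), (5,5) — 19 in total.

19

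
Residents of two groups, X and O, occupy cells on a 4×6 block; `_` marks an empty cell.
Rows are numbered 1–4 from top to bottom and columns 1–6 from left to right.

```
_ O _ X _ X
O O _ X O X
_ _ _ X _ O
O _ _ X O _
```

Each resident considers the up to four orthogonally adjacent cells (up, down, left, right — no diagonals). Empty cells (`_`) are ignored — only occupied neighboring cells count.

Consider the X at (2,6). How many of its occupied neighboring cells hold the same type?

Occupied neighbors of (2,6): (1,6)=X, (3,6)=O, (2,5)=O.
Same type (X): 1 of 3.

1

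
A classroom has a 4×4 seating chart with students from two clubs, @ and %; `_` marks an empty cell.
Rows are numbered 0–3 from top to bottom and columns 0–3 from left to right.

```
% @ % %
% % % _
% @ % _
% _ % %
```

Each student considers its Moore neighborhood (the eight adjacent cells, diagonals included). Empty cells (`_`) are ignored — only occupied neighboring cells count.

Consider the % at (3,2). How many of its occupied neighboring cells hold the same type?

2

Occupied neighbors of (3,2): (2,1)=@, (2,2)=%, (3,3)=%.
Same type (%): 2 of 3.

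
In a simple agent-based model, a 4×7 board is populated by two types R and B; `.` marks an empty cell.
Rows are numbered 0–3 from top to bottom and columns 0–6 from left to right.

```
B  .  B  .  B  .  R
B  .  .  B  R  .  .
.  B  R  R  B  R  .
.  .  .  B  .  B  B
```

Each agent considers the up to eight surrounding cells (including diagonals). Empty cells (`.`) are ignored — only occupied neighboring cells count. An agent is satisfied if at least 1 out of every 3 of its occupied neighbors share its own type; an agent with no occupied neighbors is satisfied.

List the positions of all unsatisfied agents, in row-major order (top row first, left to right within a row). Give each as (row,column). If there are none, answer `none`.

(0,0)B 1/1 ok
(0,2)B 1/1 ok
(0,4)B 1/2 ok
(0,6)R 0/0 ok
(1,0)B 2/2 ok
(1,3)B 3/6 ok
(1,4)R 2/5 ok
(2,1)B 1/2 ok
(2,2)R 1/4 unhappy
(2,3)R 2/5 ok
(2,4)B 3/6 ok
(2,5)R 1/4 unhappy
(3,3)B 1/3 ok
(3,5)B 2/3 ok
(3,6)B 1/2 ok

(2,2), (2,5)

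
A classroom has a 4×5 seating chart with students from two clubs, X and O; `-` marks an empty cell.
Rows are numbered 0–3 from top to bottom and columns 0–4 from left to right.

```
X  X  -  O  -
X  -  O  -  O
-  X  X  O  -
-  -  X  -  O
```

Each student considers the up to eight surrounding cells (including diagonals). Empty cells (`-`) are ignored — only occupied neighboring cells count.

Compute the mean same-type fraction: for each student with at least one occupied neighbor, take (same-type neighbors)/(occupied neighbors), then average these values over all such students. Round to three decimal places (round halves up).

(0,0)X 2/2
(0,1)X 2/3
(0,3)O 2/2
(1,0)X 3/3
(1,2)O 2/5
(1,4)O 2/2
(2,1)X 3/4
(2,2)X 2/4
(2,3)O 3/5
(3,2)X 2/3
(3,4)O 1/1
Sum over 11 students: 2/2 + 2/3 + 2/2 + 3/3 + 2/5 + 2/2 + 3/4 + 2/4 + 3/5 + 2/3 + 1/1 = 103/12; mean = 103/12 ÷ 11 = 103/132 = 0.780303… → 0.780.

0.780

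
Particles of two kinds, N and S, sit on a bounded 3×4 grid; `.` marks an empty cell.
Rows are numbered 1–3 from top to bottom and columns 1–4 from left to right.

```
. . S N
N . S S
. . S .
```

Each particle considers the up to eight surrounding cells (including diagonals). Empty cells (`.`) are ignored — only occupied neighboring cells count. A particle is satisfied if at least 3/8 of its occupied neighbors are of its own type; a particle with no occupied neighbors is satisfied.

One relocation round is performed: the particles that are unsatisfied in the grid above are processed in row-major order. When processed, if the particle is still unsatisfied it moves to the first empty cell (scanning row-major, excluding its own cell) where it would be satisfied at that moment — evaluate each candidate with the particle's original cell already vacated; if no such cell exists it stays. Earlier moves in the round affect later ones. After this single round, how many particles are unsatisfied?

0

Initially unsatisfied (in order): (1,4).
  (1,4) → (1,1).
Resulting grid:
N . S .
N . S S
. . S .
All satisfied now.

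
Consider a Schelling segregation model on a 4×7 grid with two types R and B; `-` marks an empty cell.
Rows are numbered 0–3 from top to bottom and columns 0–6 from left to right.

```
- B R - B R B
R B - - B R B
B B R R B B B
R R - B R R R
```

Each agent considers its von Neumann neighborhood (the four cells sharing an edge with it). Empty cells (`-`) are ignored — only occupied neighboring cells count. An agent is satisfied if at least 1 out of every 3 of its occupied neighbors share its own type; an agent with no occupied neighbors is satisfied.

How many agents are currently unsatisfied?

4

(0,1)B 1/2 ok
(0,2)R 0/1 unhappy
(0,4)B 1/2 ok
(0,5)R 1/3 ok
(0,6)B 1/2 ok
(1,0)R 0/2 unhappy
(1,1)B 2/3 ok
(1,4)B 2/3 ok
(1,5)R 1/4 unhappy
(1,6)B 2/3 ok
(2,0)B 1/3 ok
(2,1)B 2/4 ok
(2,2)R 1/2 ok
(2,3)R 1/3 ok
(2,4)B 2/4 ok
(2,5)B 2/4 ok
(2,6)B 2/3 ok
(3,0)R 1/2 ok
(3,1)R 1/2 ok
(3,3)B 0/2 unhappy
(3,4)R 1/3 ok
(3,5)R 2/3 ok
(3,6)R 1/2 ok
Unsatisfied: (0,2), (1,0), (1,5), (3,3) — 4 in total.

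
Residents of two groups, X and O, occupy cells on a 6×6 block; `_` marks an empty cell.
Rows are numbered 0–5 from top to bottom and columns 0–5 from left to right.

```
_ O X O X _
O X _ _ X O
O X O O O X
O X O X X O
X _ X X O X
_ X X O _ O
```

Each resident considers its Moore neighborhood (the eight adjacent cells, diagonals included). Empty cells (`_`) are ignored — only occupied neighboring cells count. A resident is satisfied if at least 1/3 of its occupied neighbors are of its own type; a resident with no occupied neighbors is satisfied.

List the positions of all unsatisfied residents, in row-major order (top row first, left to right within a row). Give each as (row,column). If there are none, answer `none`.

(0,1)O 1/3 ok
(0,2)X 1/3 ok
(0,3)O 0/3 unhappy
(0,4)X 1/3 ok
(1,0)O 2/4 ok
(1,1)X 2/6 ok
(1,4)X 2/6 ok
(1,5)O 1/4 unhappy
(2,0)O 2/5 ok
(2,1)X 2/7 unhappy
(2,2)O 2/6 ok
(2,3)O 3/6 ok
(2,4)O 3/7 ok
(2,5)X 2/5 ok
(3,0)O 1/4 unhappy
(3,1)X 3/7 ok
(3,2)O 2/7 unhappy
(3,3)X 3/8 ok
(3,4)X 4/8 ok
(3,5)O 2/5 ok
(4,0)X 2/3 ok
(4,2)X 5/7 ok
(4,3)X 4/7 ok
(4,4)O 3/7 ok
(4,5)X 1/4 unhappy
(5,1)X 3/3 ok
(5,2)X 3/4 ok
(5,3)O 1/4 unhappy
(5,5)O 1/2 ok

(0,3), (1,5), (2,1), (3,0), (3,2), (4,5), (5,3)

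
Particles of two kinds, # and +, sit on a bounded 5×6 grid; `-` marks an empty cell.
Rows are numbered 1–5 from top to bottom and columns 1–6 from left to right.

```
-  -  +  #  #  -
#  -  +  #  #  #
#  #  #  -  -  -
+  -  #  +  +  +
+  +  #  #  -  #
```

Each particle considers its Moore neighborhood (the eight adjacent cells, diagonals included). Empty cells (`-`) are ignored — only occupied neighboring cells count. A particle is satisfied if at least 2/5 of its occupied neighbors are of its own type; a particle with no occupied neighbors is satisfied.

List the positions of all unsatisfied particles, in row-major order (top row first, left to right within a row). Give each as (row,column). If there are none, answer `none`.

Row 1: (1,3)+ 1/3 ✗ · (1,4)# 3/5 ✓ · (1,5)# 4/4 ✓
Row 2: (2,1)# 2/2 ✓ · (2,3)+ 1/5 ✗ · (2,4)# 4/6 ✓ · (2,5)# 4/4 ✓ · (2,6)# 2/2 ✓
Row 3: (3,1)# 2/3 ✓ · (3,2)# 4/6 ✓ · (3,3)# 3/5 ✓
Row 4: (4,1)+ 2/4 ✓ · (4,3)# 4/6 ✓ · (4,4)+ 1/5 ✗ · (4,5)+ 2/4 ✓ · (4,6)+ 1/2 ✓
Row 5: (5,1)+ 2/2 ✓ · (5,2)+ 2/4 ✓ · (5,3)# 2/4 ✓ · (5,4)# 2/4 ✓ · (5,6)# 0/2 ✗

(1,3), (2,3), (4,4), (5,6)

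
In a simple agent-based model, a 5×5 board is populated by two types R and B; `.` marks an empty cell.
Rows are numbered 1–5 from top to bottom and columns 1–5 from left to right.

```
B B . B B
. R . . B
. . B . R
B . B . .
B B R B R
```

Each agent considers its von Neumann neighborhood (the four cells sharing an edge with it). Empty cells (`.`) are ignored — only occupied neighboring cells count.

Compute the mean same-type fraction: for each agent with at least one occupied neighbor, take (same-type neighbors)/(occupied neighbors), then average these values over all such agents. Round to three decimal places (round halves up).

0.533

Row 1: (1,1)B 1/1 · (1,2)B 1/2 · (1,4)B 1/1 · (1,5)B 2/2
Row 2: (2,2)R 0/1 · (2,5)B 1/2
Row 3: (3,3)B 1/1 · (3,5)R 0/1
Row 4: (4,1)B 1/1 · (4,3)B 1/2
Row 5: (5,1)B 2/2 · (5,2)B 1/2 · (5,3)R 0/3 · (5,4)B 0/2 · (5,5)R 0/1
Sum over 15 agents: 1/1 + 1/2 + 1/1 + 2/2 + 0/1 + 1/2 + 1/1 + 0/1 + 1/1 + 1/2 + 2/2 + 1/2 + 0/3 + 0/2 + 0/1 = 8; mean = 8 ÷ 15 = 8/15 = 0.533333… → 0.533.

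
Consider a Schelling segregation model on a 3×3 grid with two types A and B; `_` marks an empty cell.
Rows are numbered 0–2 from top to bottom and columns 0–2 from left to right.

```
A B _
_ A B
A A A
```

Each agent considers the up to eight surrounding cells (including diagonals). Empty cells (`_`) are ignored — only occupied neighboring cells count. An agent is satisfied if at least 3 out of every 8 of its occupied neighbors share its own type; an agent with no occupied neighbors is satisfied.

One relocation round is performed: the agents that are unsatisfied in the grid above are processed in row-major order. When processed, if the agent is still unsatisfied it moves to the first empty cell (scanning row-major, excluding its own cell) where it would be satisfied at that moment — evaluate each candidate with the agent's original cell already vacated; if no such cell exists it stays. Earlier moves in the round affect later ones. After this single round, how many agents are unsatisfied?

Initially unsatisfied (in order): (0,1), (1,2).
  (0,1) → (0,2).
  (1,2): no empty cell satisfies it; stays.
Resulting grid:
A _ B
_ A B
A A A
Unsatisfied now: (1,2).

1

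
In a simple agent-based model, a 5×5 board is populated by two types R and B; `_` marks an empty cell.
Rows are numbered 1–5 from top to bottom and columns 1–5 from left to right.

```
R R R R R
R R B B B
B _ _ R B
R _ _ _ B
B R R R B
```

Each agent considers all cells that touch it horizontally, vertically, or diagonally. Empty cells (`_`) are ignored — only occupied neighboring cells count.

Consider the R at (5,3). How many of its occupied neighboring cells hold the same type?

2

Occupied neighbors of (5,3): (5,2)=R, (5,4)=R.
Same type (R): 2 of 2.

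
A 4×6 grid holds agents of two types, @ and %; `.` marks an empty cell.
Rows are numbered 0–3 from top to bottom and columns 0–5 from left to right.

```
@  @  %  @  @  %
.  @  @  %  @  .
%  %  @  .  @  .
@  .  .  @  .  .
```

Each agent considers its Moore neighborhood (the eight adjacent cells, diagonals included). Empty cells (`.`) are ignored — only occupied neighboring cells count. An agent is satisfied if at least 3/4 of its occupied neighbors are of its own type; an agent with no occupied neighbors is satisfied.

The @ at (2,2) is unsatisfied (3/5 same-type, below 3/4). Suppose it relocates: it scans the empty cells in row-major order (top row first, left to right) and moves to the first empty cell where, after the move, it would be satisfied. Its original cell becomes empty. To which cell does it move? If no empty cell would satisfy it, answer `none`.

(1,5)

Vacating (2,2). Empty cells in order:
  (1,0): 3/5 same-type → still unsatisfied.
  (1,5): 3/4 same-type → satisfied — stop here.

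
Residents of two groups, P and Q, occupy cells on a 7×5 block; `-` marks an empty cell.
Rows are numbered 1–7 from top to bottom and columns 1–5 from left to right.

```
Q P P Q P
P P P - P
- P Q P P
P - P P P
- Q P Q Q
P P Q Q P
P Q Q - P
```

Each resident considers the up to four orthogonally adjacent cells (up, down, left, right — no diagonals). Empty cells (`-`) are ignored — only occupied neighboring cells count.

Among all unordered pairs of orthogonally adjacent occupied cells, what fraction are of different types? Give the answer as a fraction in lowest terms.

Scan each occupied cell's neighbors to the right and below so each pair is counted once.
Row 1: Q(1,1)–P(1,2)≠ Q(1,1)–P(2,1)≠ P(1,2)–P(1,3)= P(1,2)–P(2,2)= P(1,3)–Q(1,4)≠ P(1,3)–P(2,3)= Q(1,4)–P(1,5)≠ P(1,5)–P(2,5)=  → 4/8 unlike.
Row 2: P(2,1)–P(2,2)= P(2,2)–P(2,3)= P(2,2)–P(3,2)= P(2,3)–Q(3,3)≠ P(2,5)–P(3,5)=  → 1/5 unlike.
Row 3: P(3,2)–Q(3,3)≠ Q(3,3)–P(3,4)≠ Q(3,3)–P(4,3)≠ P(3,4)–P(3,5)= P(3,4)–P(4,4)= P(3,5)–P(4,5)=  → 3/6 unlike.
Row 4: P(4,3)–P(4,4)= P(4,3)–P(5,3)= P(4,4)–P(4,5)= P(4,4)–Q(5,4)≠ P(4,5)–Q(5,5)≠  → 2/5 unlike.
Row 5: Q(5,2)–P(5,3)≠ Q(5,2)–P(6,2)≠ P(5,3)–Q(5,4)≠ P(5,3)–Q(6,3)≠ Q(5,4)–Q(5,5)= Q(5,4)–Q(6,4)= Q(5,5)–P(6,5)≠  → 5/7 unlike.
Row 6: P(6,1)–P(6,2)= P(6,1)–P(7,1)= P(6,2)–Q(6,3)≠ P(6,2)–Q(7,2)≠ Q(6,3)–Q(6,4)= Q(6,3)–Q(7,3)= Q(6,4)–P(6,5)≠ P(6,5)–P(7,5)=  → 3/8 unlike.
Row 7: P(7,1)–Q(7,2)≠ Q(7,2)–Q(7,3)=  → 1/2 unlike.
Total adjacent occupied pairs: 41; unlike-type pairs: 19.
19/41 is already in lowest terms.

19/41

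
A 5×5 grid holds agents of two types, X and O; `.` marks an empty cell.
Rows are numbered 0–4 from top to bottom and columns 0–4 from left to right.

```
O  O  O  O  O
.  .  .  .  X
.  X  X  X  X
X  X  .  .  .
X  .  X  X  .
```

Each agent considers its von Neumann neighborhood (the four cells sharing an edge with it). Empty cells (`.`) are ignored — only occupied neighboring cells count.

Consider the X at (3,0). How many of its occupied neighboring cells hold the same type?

Occupied neighbors of (3,0): (4,0)=X, (3,1)=X.
Same type (X): 2 of 2.

2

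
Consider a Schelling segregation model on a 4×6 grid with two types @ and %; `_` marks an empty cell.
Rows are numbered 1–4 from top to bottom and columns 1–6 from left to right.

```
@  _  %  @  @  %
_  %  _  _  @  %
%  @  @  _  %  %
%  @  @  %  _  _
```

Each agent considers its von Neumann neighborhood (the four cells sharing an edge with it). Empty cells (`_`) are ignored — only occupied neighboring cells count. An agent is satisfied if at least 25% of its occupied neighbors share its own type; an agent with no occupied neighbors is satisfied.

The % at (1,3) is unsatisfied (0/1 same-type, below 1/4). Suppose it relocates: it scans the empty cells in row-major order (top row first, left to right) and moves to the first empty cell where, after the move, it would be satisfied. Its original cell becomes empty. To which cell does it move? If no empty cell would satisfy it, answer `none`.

Vacating (1,3). Empty cells in order:
  (1,2): 1/2 same-type → satisfied — stop here.

(1,2)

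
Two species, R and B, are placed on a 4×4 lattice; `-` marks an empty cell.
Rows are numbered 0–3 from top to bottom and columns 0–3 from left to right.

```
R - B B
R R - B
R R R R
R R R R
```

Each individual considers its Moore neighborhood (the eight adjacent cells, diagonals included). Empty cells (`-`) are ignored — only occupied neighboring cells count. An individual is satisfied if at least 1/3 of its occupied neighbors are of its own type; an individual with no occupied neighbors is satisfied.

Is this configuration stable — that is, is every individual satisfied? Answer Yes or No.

(0,0)R 2/2 satisfied
(0,2)B 2/3 satisfied
(0,3)B 2/2 satisfied
(1,0)R 4/4 satisfied
(1,1)R 5/6 satisfied
(1,3)B 2/4 satisfied
(2,0)R 5/5 satisfied
(2,1)R 7/7 satisfied
(2,2)R 6/7 satisfied
(2,3)R 3/4 satisfied
(3,0)R 3/3 satisfied
(3,1)R 5/5 satisfied
(3,2)R 5/5 satisfied
(3,3)R 3/3 satisfied
All meet the threshold, so the configuration is stable.

Yes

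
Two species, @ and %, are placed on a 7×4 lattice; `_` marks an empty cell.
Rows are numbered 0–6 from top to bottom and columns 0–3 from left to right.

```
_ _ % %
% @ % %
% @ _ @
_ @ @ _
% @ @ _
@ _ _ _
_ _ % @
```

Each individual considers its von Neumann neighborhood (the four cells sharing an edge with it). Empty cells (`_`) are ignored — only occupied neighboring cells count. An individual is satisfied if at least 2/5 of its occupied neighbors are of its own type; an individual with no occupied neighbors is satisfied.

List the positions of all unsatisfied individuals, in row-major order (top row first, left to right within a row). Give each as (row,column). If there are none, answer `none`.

(0,2)% 2/2 ok
(0,3)% 2/2 ok
(1,0)% 1/2 ok
(1,1)@ 1/3 unhappy
(1,2)% 2/3 ok
(1,3)% 2/3 ok
(2,0)% 1/2 ok
(2,1)@ 2/3 ok
(2,3)@ 0/1 unhappy
(3,1)@ 3/3 ok
(3,2)@ 2/2 ok
(4,0)% 0/2 unhappy
(4,1)@ 2/3 ok
(4,2)@ 2/2 ok
(5,0)@ 0/1 unhappy
(6,2)% 0/1 unhappy
(6,3)@ 0/1 unhappy

(1,1), (2,3), (4,0), (5,0), (6,2), (6,3)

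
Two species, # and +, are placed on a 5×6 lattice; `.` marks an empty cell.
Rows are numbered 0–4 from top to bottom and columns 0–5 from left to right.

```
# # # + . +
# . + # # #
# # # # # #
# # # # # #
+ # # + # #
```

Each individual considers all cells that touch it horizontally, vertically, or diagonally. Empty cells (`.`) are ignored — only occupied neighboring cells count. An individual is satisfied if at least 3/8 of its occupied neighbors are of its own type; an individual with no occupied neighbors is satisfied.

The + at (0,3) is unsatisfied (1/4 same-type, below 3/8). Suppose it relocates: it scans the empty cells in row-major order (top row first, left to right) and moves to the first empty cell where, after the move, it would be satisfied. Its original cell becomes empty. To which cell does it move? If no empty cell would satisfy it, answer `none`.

none

Vacating (0,3). Empty cells in order:
  (0,4): 1/4 same-type → still unsatisfied.
  (1,1): 1/8 same-type → still unsatisfied.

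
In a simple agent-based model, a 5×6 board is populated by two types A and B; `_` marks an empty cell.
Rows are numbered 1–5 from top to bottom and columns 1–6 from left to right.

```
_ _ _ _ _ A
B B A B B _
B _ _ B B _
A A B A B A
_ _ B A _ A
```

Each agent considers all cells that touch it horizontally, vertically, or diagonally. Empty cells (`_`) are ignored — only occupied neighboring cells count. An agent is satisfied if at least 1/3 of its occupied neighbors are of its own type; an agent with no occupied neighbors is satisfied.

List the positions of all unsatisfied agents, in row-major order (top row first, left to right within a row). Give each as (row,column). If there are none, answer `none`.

(1,6), (2,3), (4,2), (4,4), (5,3), (5,4)

(1,6)A 0/1 ✗
(2,1)B 2/2 ✓
(2,2)B 2/3 ✓
(2,3)A 0/3 ✗
(2,4)B 3/4 ✓
(2,5)B 3/4 ✓
(3,1)B 2/4 ✓
(3,4)B 5/7 ✓
(3,5)B 4/6 ✓
(4,1)A 1/2 ✓
(4,2)A 1/4 ✗
(4,3)B 2/5 ✓
(4,4)A 1/6 ✗
(4,5)B 2/6 ✓
(4,6)A 1/3 ✓
(5,3)B 1/4 ✗
(5,4)A 1/4 ✗
(5,6)A 1/2 ✓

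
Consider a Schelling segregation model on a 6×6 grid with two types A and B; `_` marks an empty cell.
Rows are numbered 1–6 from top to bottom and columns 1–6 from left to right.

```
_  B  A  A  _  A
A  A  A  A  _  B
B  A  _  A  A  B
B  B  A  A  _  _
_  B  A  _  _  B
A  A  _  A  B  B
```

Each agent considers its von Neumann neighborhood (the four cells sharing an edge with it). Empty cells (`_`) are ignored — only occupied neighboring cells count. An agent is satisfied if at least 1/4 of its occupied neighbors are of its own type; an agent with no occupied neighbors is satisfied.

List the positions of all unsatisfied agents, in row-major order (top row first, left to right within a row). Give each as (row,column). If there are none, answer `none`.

(1,2), (1,6), (6,4)

Row 1: (1,2)B 0/2 ✗ · (1,3)A 2/3 ✓ · (1,4)A 2/2 ✓ · (1,6)A 0/1 ✗
Row 2: (2,1)A 1/2 ✓ · (2,2)A 3/4 ✓ · (2,3)A 3/3 ✓ · (2,4)A 3/3 ✓ · (2,6)B 1/2 ✓
Row 3: (3,1)B 1/3 ✓ · (3,2)A 1/3 ✓ · (3,4)A 3/3 ✓ · (3,5)A 1/2 ✓ · (3,6)B 1/2 ✓
Row 4: (4,1)B 2/2 ✓ · (4,2)B 2/4 ✓ · (4,3)A 2/3 ✓ · (4,4)A 2/2 ✓
Row 5: (5,2)B 1/3 ✓ · (5,3)A 1/2 ✓ · (5,6)B 1/1 ✓
Row 6: (6,1)A 1/1 ✓ · (6,2)A 1/2 ✓ · (6,4)A 0/1 ✗ · (6,5)B 1/2 ✓ · (6,6)B 2/2 ✓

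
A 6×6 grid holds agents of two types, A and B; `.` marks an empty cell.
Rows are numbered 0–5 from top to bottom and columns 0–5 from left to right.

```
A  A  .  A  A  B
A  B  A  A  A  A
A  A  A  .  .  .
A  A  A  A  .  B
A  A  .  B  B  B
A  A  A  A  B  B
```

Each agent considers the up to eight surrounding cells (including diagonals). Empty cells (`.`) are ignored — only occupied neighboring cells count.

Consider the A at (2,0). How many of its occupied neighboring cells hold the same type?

4

Occupied neighbors of (2,0): (1,0)=A, (1,1)=B, (2,1)=A, (3,0)=A, (3,1)=A.
Same type (A): 4 of 5.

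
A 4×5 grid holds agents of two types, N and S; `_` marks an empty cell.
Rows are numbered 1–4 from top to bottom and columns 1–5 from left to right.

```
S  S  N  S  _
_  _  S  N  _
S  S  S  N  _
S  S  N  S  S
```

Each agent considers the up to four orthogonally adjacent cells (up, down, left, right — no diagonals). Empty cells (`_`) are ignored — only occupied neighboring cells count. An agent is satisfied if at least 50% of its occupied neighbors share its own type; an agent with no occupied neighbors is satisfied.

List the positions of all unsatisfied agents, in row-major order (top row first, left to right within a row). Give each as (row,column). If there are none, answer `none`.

(1,3), (1,4), (2,3), (2,4), (3,4), (4,3), (4,4)

Row 1: (1,1)S 1/1 satisfied · (1,2)S 1/2 satisfied · (1,3)N 0/3 not · (1,4)S 0/2 not
Row 2: (2,3)S 1/3 not · (2,4)N 1/3 not
Row 3: (3,1)S 2/2 satisfied · (3,2)S 3/3 satisfied · (3,3)S 2/4 satisfied · (3,4)N 1/3 not
Row 4: (4,1)S 2/2 satisfied · (4,2)S 2/3 satisfied · (4,3)N 0/3 not · (4,4)S 1/3 not · (4,5)S 1/1 satisfied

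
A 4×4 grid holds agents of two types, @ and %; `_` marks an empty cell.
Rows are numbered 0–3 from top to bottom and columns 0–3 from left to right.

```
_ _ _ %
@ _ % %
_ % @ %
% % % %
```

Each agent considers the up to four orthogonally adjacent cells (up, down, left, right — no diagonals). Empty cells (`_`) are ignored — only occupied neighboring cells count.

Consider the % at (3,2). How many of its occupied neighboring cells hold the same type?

2

Occupied neighbors of (3,2): (2,2)=@, (3,1)=%, (3,3)=%.
Same type (%): 2 of 3.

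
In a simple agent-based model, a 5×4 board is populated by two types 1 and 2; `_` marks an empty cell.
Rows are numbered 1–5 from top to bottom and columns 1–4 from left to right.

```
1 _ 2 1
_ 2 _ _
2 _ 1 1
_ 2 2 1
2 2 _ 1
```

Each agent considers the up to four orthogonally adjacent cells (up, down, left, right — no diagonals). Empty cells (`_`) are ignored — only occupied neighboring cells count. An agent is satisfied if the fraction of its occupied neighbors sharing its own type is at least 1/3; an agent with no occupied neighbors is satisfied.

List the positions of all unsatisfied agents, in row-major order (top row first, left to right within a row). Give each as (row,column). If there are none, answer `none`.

(1,3), (1,4)

Row 1: (1,1)1 0/0 ✓ · (1,3)2 0/1 ✗ · (1,4)1 0/1 ✗
Row 2: (2,2)2 0/0 ✓
Row 3: (3,1)2 0/0 ✓ · (3,3)1 1/2 ✓ · (3,4)1 2/2 ✓
Row 4: (4,2)2 2/2 ✓ · (4,3)2 1/3 ✓ · (4,4)1 2/3 ✓
Row 5: (5,1)2 1/1 ✓ · (5,2)2 2/2 ✓ · (5,4)1 1/1 ✓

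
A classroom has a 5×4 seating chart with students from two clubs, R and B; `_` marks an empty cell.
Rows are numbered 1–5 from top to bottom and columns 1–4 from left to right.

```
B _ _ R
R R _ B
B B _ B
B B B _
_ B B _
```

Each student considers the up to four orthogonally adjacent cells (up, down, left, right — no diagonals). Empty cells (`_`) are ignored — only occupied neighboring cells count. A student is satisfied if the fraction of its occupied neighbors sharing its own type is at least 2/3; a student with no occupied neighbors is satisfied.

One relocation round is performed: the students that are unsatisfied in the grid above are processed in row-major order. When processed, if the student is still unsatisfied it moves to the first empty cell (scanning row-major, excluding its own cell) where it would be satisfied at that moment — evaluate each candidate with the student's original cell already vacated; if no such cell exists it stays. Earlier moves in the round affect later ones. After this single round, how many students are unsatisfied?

Initially unsatisfied (in order): (1,1), (1,4), (2,1), (2,2), (2,4).
  (1,1) → (3,3).
  (1,4) → (1,1).
  (2,1): now satisfied by earlier moves; stays.
  (2,2) → (1,2).
  (2,4): now satisfied by earlier moves; stays.
Resulting grid:
R R _ _
R _ _ B
B B B B
B B B _
_ B B _
Unsatisfied now: (2,1).

1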